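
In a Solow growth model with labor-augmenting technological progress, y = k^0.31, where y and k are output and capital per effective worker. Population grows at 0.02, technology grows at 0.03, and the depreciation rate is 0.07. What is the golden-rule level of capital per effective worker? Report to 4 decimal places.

k_gold ≈ 3.9570

Capital per effective worker breaks even when investment replaces (n + g + δ)·k; here n + g + δ = 0.12.
Golden rule sets MPK = n+g+δ: 0.31·k^(0.31−1) = 0.12, so k_gold = (0.31/0.12)^(1/0.69) ≈ 3.9570.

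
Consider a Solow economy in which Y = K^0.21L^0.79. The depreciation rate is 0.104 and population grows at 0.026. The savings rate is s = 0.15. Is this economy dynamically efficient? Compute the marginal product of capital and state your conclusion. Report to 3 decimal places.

dynamically efficient; MPK ≈ 0.182

Capital per worker breaks even when investment replaces (n + δ)·k; here n + δ = 0.13.
Steady-state k*: s·k^0.21 = 0.13·k gives k* = (0.15/0.13)^(1/0.79) ≈ 1.1986.
MPK = 0.21·1.1986^(-0.79) ≈ 0.1820.
MPK > n+δ = 0.13, so the economy is dynamically efficient (under-saving).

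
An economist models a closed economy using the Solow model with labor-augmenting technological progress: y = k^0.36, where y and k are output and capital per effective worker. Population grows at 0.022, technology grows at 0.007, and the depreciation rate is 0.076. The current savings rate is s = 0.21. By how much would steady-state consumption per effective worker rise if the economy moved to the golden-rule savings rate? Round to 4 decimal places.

Δc ≈ 0.1132

Break-even investment rate: n + g + δ = 0.022 + 0.007 + 0.076 = 0.105.
Current steady state (s = 0.21): k* = (0.21/0.105)^(1/0.64) ≈ 2.9537, y* = 2.9537^0.36 ≈ 1.4768, c* = (1−0.21)·1.4768 ≈ 1.1667.
Golden rule sets MPK = n+g+δ: 0.36·k^(0.36−1) = 0.105, so k_gold = (0.36/0.105)^(1/0.64) ≈ 6.8567.
y_gold = 6.8567^0.36 ≈ 1.9999, c_gold = y_gold − 0.105·k_gold ≈ 1.2799.
Gain: Δc = 1.2799 − 1.1667 ≈ 0.1132.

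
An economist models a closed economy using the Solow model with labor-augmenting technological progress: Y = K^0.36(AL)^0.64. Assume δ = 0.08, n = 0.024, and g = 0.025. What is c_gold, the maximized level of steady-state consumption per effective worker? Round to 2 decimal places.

c_gold ≈ 1.14

Break-even investment rate: n + g + δ = 0.024 + 0.025 + 0.08 = 0.129.
Maximizing c = f(k) − (n+g+δ)·k gives f'(k) = n+g+δ, i.e. 0.36·k^(0.36−1) = 0.129, so k_gold = (0.36/0.129)^(1/0.64) ≈ 4.9708.
y_gold = 4.9708^0.36 ≈ 1.7812.
c_gold = y_gold − (n+g+δ)·k_gold = 1.7812 − 0.129·4.9708 ≈ 1.1400.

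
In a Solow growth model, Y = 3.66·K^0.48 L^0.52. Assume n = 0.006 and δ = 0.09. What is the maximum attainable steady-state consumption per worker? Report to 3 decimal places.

c_gold ≈ 27.850

Capital per worker breaks even when investment replaces (n + δ)·k; here n + δ = 0.096.
At the golden rule the marginal product of capital equals n+δ: 0.48·3.66·k^(0.48−1) = 0.096. Solving, k_gold = (0.48·3.66/0.096)^(1/0.52) ≈ 267.7877.
y_gold = 3.66·267.7877^0.48 ≈ 53.5575.
c_gold = y_gold − (n+δ)·k_gold = 53.5575 − 0.096·267.7877 ≈ 27.8499.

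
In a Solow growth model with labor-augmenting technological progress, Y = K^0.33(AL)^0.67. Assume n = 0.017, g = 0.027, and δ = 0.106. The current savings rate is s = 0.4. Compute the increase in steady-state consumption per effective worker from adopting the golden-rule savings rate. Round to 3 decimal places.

n + g + δ = 0.017 + 0.027 + 0.106 = 0.15.
Current steady state (s = 0.4): k* = (0.4/0.15)^(1/0.67) ≈ 4.3229, y* = 4.3229^0.33 ≈ 1.6211, c* = (1−0.4)·1.6211 ≈ 0.9727.
Golden rule sets MPK = n+g+δ: 0.33·k^(0.33−1) = 0.15, so k_gold = (0.33/0.15)^(1/0.67) ≈ 3.2440.
y_gold = 3.2440^0.33 ≈ 1.4745, c_gold = y_gold − 0.15·k_gold ≈ 0.9879.
Gain: Δc = 0.9879 − 0.9727 ≈ 0.0153.

Δc ≈ 0.015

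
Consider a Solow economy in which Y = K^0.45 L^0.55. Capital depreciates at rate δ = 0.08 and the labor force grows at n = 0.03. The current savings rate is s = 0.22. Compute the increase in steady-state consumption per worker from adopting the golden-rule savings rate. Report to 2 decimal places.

Capital per worker breaks even when investment replaces (n + δ)·k; here n + δ = 0.11.
Current steady state (s = 0.22): k* = (0.22/0.11)^(1/0.55) ≈ 3.5264, y* = 3.5264^0.45 ≈ 1.7632, c* = (1−0.22)·1.7632 ≈ 1.3753.
At the golden rule the marginal product of capital equals n+δ: 0.45·k^(0.45−1) = 0.11. Solving, k_gold = (0.45/0.11)^(1/0.55) ≈ 12.9539.
y_gold = 12.9539^0.45 ≈ 3.1665, c_gold = y_gold − 0.11·k_gold ≈ 1.7416.
Gain: Δc = 1.7416 − 1.3753 ≈ 0.3663.

Δc ≈ 0.37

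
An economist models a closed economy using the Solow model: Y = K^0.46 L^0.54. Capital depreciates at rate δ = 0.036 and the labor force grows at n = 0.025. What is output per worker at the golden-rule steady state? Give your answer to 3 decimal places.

Capital per worker breaks even when investment replaces (n + δ)·k; here n + δ = 0.061.
At the golden rule the marginal product of capital equals n+δ: 0.46·k^(0.46−1) = 0.061. Solving, k_gold = (0.46/0.061)^(1/0.54) ≈ 42.1567.
Output: y_gold = k_gold^0.46 = 42.1567^0.46 ≈ 5.5903.

y_gold ≈ 5.590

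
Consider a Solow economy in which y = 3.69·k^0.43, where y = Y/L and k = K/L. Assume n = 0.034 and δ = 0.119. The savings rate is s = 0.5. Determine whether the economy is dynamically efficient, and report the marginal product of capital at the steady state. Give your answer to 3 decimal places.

Break-even investment rate: n + δ = 0.034 + 0.119 = 0.153.
Steady-state k*: s·A·k^0.43 = 0.153·k gives k* = (0.5·3.69/0.153)^(1/0.57) ≈ 78.8908.
MPK = 0.43·3.69·78.8908^(-0.57) ≈ 0.1316.
MPK < n+δ = 0.153, so the economy is dynamically inefficient (over-saving).

dynamically inefficient; MPK ≈ 0.132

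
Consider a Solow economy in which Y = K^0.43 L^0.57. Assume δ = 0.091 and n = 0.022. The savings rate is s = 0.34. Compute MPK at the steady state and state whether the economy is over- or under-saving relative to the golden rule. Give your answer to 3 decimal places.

Break-even investment rate: n + δ = 0.022 + 0.091 = 0.113.
Steady-state k*: s·k^0.43 = 0.113·k gives k* = (0.34/0.113)^(1/0.57) ≈ 6.9072.
MPK = 0.43·6.9072^(-0.57) ≈ 0.1429.
MPK > n+δ = 0.113, so the economy is dynamically efficient (under-saving).

under-saving; MPK ≈ 0.143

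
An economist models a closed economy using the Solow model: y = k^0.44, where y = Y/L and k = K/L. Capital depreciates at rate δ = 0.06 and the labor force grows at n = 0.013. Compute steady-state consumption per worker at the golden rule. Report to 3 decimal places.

c_gold ≈ 2.297

n + δ = 0.013 + 0.06 = 0.073.
Setting f'(k) = n+δ gives 0.44·k^(0.44−1) = 0.073, hence k_gold = (0.44/0.073)^(1/0.56) ≈ 24.7223.
y_gold = 24.7223^0.44 ≈ 4.1017.
c_gold = y_gold − (n+δ)·k_gold = 4.1017 − 0.073·24.7223 ≈ 2.2969.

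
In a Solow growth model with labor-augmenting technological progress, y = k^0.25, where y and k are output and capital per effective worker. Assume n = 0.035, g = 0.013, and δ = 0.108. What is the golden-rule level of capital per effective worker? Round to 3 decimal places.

Capital per effective worker breaks even when investment replaces (n + g + δ)·k; here n + g + δ = 0.156.
At the golden rule the marginal product of capital equals n+g+δ: 0.25·k^(0.25−1) = 0.156. Solving, k_gold = (0.25/0.156)^(1/0.75) ≈ 1.8754.

k_gold ≈ 1.875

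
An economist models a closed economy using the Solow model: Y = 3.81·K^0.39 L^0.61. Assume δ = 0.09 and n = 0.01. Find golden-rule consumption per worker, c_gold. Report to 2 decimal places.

The effective depreciation rate is n + δ = 0.01 + 0.09 = 0.1.
Maximizing c = f(k) − (n+δ)·k gives f'(k) = n+δ, i.e. 0.39·3.81·k^(0.39−1) = 0.1, so k_gold = (0.39·3.81/0.1)^(1/0.61) ≈ 83.4247.
y_gold = 3.81·83.4247^0.39 ≈ 21.3909.
c_gold = y_gold − (n+δ)·k_gold = 21.3909 − 0.1·83.4247 ≈ 13.0485.

c_gold ≈ 13.05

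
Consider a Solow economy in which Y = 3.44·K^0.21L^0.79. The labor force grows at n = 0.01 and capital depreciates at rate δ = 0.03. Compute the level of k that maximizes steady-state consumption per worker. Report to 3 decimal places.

k_gold ≈ 38.975

Break-even investment rate: n + δ = 0.01 + 0.03 = 0.04.
Setting f'(k) = n+δ gives 0.21·3.44·k^(0.21−1) = 0.04, hence k_gold = (0.21·3.44/0.04)^(1/0.79) ≈ 38.9746.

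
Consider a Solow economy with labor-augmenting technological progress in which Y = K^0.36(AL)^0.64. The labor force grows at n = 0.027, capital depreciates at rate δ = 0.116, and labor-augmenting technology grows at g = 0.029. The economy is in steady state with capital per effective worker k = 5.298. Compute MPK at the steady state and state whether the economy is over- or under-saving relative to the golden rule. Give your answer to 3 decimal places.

over-saving; MPK ≈ 0.124

Capital per effective worker breaks even when investment replaces (n + g + δ)·k; here n + g + δ = 0.172.
MPK = 0.36·k^(0.36−1) = 0.36·5.298^(-0.64) ≈ 0.1238.
MPK < 0.172, so the economy is dynamically inefficient (over-saving).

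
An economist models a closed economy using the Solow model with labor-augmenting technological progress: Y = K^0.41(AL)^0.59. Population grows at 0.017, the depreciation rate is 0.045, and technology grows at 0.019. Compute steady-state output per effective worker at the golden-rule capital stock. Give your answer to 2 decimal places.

y_gold ≈ 3.09

n + g + δ = 0.017 + 0.019 + 0.045 = 0.081.
At the golden rule the marginal product of capital equals n+g+δ: 0.41·k^(0.41−1) = 0.081. Solving, k_gold = (0.41/0.081)^(1/0.59) ≈ 15.6216.
Output: y_gold = k_gold^0.41 = 15.6216^0.41 ≈ 3.0862.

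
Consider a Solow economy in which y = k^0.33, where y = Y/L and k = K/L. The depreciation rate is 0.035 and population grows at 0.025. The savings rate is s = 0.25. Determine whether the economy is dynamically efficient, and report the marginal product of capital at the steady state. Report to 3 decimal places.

Capital per worker breaks even when investment replaces (n + δ)·k; here n + δ = 0.06.
Steady-state k*: s·k^0.33 = 0.06·k gives k* = (0.25/0.06)^(1/0.67) ≈ 8.4151.
MPK = 0.33·8.4151^(-0.67) ≈ 0.0792.
MPK > n+δ = 0.06, so the economy is dynamically efficient (under-saving).

dynamically efficient; MPK ≈ 0.079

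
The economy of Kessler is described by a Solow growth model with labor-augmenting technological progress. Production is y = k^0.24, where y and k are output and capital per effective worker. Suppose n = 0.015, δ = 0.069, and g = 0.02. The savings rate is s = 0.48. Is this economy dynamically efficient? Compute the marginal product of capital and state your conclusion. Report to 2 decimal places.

dynamically inefficient; MPK ≈ 0.05

The effective depreciation rate is n + g + δ = 0.015 + 0.02 + 0.069 = 0.104.
Steady-state k*: s·k^0.24 = 0.104·k gives k* = (0.48/0.104)^(1/0.76) ≈ 7.4810.
MPK = 0.24·7.4810^(-0.76) ≈ 0.0520.
MPK < n+g+δ = 0.104, so the economy is dynamically inefficient (over-saving).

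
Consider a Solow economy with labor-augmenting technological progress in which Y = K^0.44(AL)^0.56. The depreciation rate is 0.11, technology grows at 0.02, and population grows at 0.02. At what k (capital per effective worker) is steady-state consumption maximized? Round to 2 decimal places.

k_gold ≈ 6.83

n + g + δ = 0.02 + 0.02 + 0.11 = 0.15.
Golden rule sets MPK = n+g+δ: 0.44·k^(0.44−1) = 0.15, so k_gold = (0.44/0.15)^(1/0.56) ≈ 6.8324.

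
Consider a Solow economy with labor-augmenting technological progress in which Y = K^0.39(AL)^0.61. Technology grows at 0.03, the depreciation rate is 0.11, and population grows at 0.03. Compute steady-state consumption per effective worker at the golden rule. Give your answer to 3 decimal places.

c_gold ≈ 1.037

Break-even investment rate: n + g + δ = 0.03 + 0.03 + 0.11 = 0.17.
At the golden rule the marginal product of capital equals n+g+δ: 0.39·k^(0.39−1) = 0.17. Solving, k_gold = (0.39/0.17)^(1/0.61) ≈ 3.9010.
y_gold = 3.9010^0.39 ≈ 1.7004.
c_gold = y_gold − (n+g+δ)·k_gold = 1.7004 − 0.17·3.9010 ≈ 1.0373.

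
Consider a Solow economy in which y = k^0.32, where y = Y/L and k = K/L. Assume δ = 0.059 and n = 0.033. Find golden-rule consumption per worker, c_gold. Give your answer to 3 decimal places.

c_gold ≈ 1.223

The effective depreciation rate is n + δ = 0.033 + 0.059 = 0.092.
Golden rule sets MPK = n+δ: 0.32·k^(0.32−1) = 0.092, so k_gold = (0.32/0.092)^(1/0.68) ≈ 6.2535.
y_gold = 6.2535^0.32 ≈ 1.7979.
c_gold = y_gold − (n+δ)·k_gold = 1.7979 − 0.092·6.2535 ≈ 1.2226.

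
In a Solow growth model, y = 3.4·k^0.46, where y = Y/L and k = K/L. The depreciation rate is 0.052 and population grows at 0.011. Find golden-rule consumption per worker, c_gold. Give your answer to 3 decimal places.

c_gold ≈ 28.322

Break-even investment rate: n + δ = 0.011 + 0.052 = 0.063.
Setting f'(k) = n+δ gives 0.46·3.4·k^(0.46−1) = 0.063, hence k_gold = (0.46·3.4/0.063)^(1/0.54) ≈ 382.9491.
y_gold = 3.4·382.9491^0.46 ≈ 52.4474.
c_gold = y_gold − (n+δ)·k_gold = 52.4474 − 0.063·382.9491 ≈ 28.3216.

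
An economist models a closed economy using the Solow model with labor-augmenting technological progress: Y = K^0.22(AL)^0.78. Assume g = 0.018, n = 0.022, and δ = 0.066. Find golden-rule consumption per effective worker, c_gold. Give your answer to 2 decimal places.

The effective depreciation rate is n + g + δ = 0.022 + 0.018 + 0.066 = 0.106.
Maximizing c = f(k) − (n+g+δ)·k gives f'(k) = n+g+δ, i.e. 0.22·k^(0.22−1) = 0.106, so k_gold = (0.22/0.106)^(1/0.78) ≈ 2.5501.
y_gold = 2.5501^0.22 ≈ 1.2287.
c_gold = y_gold − (n+g+δ)·k_gold = 1.2287 − 0.106·2.5501 ≈ 0.9584.

c_gold ≈ 0.96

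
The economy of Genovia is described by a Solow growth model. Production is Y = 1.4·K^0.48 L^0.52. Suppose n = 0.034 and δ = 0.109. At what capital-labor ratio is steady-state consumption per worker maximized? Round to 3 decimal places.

k_gold ≈ 19.605

Capital per worker breaks even when investment replaces (n + δ)·k; here n + δ = 0.143.
Golden rule sets MPK = n+δ: 0.48·1.4·k^(0.48−1) = 0.143, so k_gold = (0.48·1.4/0.143)^(1/0.52) ≈ 19.6052.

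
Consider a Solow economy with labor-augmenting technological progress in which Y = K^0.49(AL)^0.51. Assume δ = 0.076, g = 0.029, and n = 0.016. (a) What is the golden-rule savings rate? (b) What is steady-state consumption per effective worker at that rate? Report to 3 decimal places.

Break-even investment rate: n + g + δ = 0.016 + 0.029 + 0.076 = 0.121.
For Cobb-Douglas, s_gold equals capital's share: s_gold = 0.49.
Setting f'(k) = n+g+δ gives 0.49·k^(0.49−1) = 0.121, hence k_gold = (0.49/0.121)^(1/0.51) ≈ 15.5239.
y_gold = 15.5239^0.49 ≈ 3.8335; c_gold = (1−0.49)·y_gold ≈ 1.9551.

(a) s_gold = 0.490; (b) c_gold ≈ 1.955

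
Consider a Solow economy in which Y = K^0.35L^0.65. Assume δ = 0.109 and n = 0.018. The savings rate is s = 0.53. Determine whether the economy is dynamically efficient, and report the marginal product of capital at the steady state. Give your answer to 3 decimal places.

Capital per worker breaks even when investment replaces (n + δ)·k; here n + δ = 0.127.
Steady-state k*: s·k^0.35 = 0.127·k gives k* = (0.53/0.127)^(1/0.65) ≈ 9.0068.
MPK = 0.35·9.0068^(-0.65) ≈ 0.0839.
MPK < n+δ = 0.127, so the economy is dynamically inefficient (over-saving).

dynamically inefficient; MPK ≈ 0.084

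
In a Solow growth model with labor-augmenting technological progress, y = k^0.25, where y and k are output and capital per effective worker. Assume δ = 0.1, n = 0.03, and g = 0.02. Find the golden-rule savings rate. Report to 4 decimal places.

The effective depreciation rate is n + g + δ = 0.03 + 0.02 + 0.1 = 0.15.
At the golden rule MPK = n+g+δ, and in any Cobb-Douglas steady state s = (n+g+δ)·k/y = MPK·k/y = capital's share 0.25.

s_gold = 0.2500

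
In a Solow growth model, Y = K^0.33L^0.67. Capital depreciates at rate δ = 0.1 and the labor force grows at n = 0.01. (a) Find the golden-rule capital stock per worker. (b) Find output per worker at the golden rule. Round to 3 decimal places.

n + δ = 0.01 + 0.1 = 0.11.
Golden rule sets MPK = n+δ: 0.33·k^(0.33−1) = 0.11, so k_gold = (0.33/0.11)^(1/0.67) ≈ 5.1537.
y_gold = 5.1537^0.33 ≈ 1.7179.

(a) k_gold ≈ 5.154; (b) y_gold ≈ 1.718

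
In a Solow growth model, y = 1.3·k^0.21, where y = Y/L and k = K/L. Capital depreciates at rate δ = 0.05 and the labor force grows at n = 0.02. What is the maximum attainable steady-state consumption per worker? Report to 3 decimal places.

c_gold ≈ 1.475

The effective depreciation rate is n + δ = 0.02 + 0.05 = 0.07.
Golden rule sets MPK = n+δ: 0.21·1.3·k^(0.21−1) = 0.07, so k_gold = (0.21·1.3/0.07)^(1/0.79) ≈ 5.5999.
y_gold = 1.3·5.5999^0.21 ≈ 1.8666.
c_gold = y_gold − (n+δ)·k_gold = 1.8666 − 0.07·5.5999 ≈ 1.4746.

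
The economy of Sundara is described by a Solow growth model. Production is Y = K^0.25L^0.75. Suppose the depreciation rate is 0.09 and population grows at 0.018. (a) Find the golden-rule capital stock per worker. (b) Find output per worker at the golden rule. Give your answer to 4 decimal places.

(a) k_gold ≈ 3.0621; (b) y_gold ≈ 1.3228

n + δ = 0.018 + 0.09 = 0.108.
At the golden rule the marginal product of capital equals n+δ: 0.25·k^(0.25−1) = 0.108. Solving, k_gold = (0.25/0.108)^(1/0.75) ≈ 3.0621.
y_gold = 3.0621^0.25 ≈ 1.3228.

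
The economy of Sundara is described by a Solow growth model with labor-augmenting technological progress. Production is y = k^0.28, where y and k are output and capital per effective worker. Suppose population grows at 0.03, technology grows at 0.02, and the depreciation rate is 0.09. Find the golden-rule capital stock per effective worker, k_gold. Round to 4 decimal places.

n + g + δ = 0.03 + 0.02 + 0.09 = 0.14.
Maximizing c = f(k) − (n+g+δ)·k gives f'(k) = n+g+δ, i.e. 0.28·k^(0.28−1) = 0.14, so k_gold = (0.28/0.14)^(1/0.72) ≈ 2.6188.

k_gold ≈ 2.6188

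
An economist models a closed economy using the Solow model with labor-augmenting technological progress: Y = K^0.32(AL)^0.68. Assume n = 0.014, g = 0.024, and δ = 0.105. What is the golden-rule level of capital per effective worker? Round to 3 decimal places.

k_gold ≈ 3.269

The effective depreciation rate is n + g + δ = 0.014 + 0.024 + 0.105 = 0.143.
At the golden rule the marginal product of capital equals n+g+δ: 0.32·k^(0.32−1) = 0.143. Solving, k_gold = (0.32/0.143)^(1/0.68) ≈ 3.2691.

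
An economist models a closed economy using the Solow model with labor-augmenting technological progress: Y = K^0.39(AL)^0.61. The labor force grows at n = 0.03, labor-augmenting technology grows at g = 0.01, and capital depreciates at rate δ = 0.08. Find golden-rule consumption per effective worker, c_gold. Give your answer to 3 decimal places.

c_gold ≈ 1.296

The effective depreciation rate is n + g + δ = 0.03 + 0.01 + 0.08 = 0.12.
Setting f'(k) = n+g+δ gives 0.39·k^(0.39−1) = 0.12, hence k_gold = (0.39/0.12)^(1/0.61) ≈ 6.9048.
y_gold = 6.9048^0.39 ≈ 2.1246.
c_gold = y_gold − (n+g+δ)·k_gold = 2.1246 − 0.12·6.9048 ≈ 1.2960.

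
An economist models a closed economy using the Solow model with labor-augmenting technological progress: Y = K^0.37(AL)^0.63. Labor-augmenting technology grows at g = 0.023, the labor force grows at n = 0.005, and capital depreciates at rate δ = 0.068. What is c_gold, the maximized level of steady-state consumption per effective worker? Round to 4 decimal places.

c_gold ≈ 1.3914

Break-even investment rate: n + g + δ = 0.005 + 0.023 + 0.068 = 0.096.
Setting f'(k) = n+g+δ gives 0.37·k^(0.37−1) = 0.096, hence k_gold = (0.37/0.096)^(1/0.63) ≈ 8.5123.
y_gold = 8.5123^0.37 ≈ 2.2086.
c_gold = y_gold − (n+g+δ)·k_gold = 2.2086 − 0.096·8.5123 ≈ 1.3914.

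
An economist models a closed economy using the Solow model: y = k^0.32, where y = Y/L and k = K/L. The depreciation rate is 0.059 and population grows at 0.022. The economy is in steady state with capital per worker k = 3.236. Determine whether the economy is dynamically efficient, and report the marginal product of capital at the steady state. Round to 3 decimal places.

Capital per worker breaks even when investment replaces (n + δ)·k; here n + δ = 0.081.
MPK = 0.32·k^(0.32−1) = 0.32·3.236^(-0.68) ≈ 0.1440.
MPK > 0.081, so the economy is dynamically efficient (under-saving).

dynamically efficient; MPK ≈ 0.144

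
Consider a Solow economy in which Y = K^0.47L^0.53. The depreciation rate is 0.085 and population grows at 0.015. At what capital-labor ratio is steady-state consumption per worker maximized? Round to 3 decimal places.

k_gold ≈ 18.540

n + δ = 0.015 + 0.085 = 0.1.
At the golden rule the marginal product of capital equals n+δ: 0.47·k^(0.47−1) = 0.1. Solving, k_gold = (0.47/0.1)^(1/0.53) ≈ 18.5400.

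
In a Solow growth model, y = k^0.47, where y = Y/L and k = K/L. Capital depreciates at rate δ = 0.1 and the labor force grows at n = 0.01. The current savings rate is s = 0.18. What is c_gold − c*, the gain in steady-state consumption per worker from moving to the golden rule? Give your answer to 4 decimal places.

The effective depreciation rate is n + δ = 0.01 + 0.1 = 0.11.
Current steady state (s = 0.18): k* = (0.18/0.11)^(1/0.53) ≈ 2.5325, y* = 2.5325^0.47 ≈ 1.5476, c* = (1−0.18)·1.5476 ≈ 1.2691.
Golden rule sets MPK = n+δ: 0.47·k^(0.47−1) = 0.11, so k_gold = (0.47/0.11)^(1/0.53) ≈ 15.4885.
y_gold = 15.4885^0.47 ≈ 3.6250, c_gold = y_gold − 0.11·k_gold ≈ 1.9212.
Gain: Δc = 1.9212 − 1.2691 ≈ 0.6522.

Δc ≈ 0.6522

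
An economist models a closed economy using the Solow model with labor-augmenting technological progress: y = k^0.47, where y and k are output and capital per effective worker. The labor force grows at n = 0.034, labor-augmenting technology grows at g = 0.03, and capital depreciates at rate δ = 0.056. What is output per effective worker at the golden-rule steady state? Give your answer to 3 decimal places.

Break-even investment rate: n + g + δ = 0.034 + 0.03 + 0.056 = 0.12.
Maximizing c = f(k) − (n+g+δ)·k gives f'(k) = n+g+δ, i.e. 0.47·k^(0.47−1) = 0.12, so k_gold = (0.47/0.12)^(1/0.53) ≈ 13.1435.
Output: y_gold = k_gold^0.47 = 13.1435^0.47 ≈ 3.3558.

y_gold ≈ 3.356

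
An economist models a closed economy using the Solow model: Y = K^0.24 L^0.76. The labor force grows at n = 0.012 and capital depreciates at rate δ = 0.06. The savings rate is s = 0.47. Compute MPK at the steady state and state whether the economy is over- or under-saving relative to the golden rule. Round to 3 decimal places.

The effective depreciation rate is n + δ = 0.012 + 0.06 = 0.072.
Steady-state k*: s·k^0.24 = 0.072·k gives k* = (0.47/0.072)^(1/0.76) ≈ 11.8048.
MPK = 0.24·11.8048^(-0.76) ≈ 0.0368.
MPK < n+δ = 0.072, so the economy is dynamically inefficient (over-saving).

over-saving; MPK ≈ 0.037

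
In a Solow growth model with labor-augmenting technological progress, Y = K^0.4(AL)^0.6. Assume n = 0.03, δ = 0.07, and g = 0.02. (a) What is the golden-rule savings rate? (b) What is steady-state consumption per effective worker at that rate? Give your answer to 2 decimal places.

(a) s_gold = 0.40; (b) c_gold ≈ 1.34

Break-even investment rate: n + g + δ = 0.03 + 0.02 + 0.07 = 0.12.
For Cobb-Douglas, s_gold equals capital's share: s_gold = 0.4.
At the golden rule the marginal product of capital equals n+g+δ: 0.4·k^(0.4−1) = 0.12. Solving, k_gold = (0.4/0.12)^(1/0.6) ≈ 7.4381.
y_gold = 7.4381^0.4 ≈ 2.2314; c_gold = (1−0.4)·y_gold ≈ 1.3389.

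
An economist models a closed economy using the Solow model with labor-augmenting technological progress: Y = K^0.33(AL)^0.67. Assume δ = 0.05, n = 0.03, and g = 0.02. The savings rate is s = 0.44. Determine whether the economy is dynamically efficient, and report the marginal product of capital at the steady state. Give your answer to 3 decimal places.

Capital per effective worker breaks even when investment replaces (n + g + δ)·k; here n + g + δ = 0.1.
Steady-state k*: s·k^0.33 = 0.1·k gives k* = (0.44/0.1)^(1/0.67) ≈ 9.1280.
MPK = 0.33·9.1280^(-0.67) ≈ 0.0750.
MPK < n+g+δ = 0.1, so the economy is dynamically inefficient (over-saving).

dynamically inefficient; MPK ≈ 0.075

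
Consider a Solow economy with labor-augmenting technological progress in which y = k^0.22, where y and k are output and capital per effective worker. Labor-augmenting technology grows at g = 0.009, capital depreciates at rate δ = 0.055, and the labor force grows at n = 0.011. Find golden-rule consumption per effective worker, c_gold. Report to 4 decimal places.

c_gold ≈ 1.0566

n + g + δ = 0.011 + 0.009 + 0.055 = 0.075.
Maximizing c = f(k) − (n+g+δ)·k gives f'(k) = n+g+δ, i.e. 0.22·k^(0.22−1) = 0.075, so k_gold = (0.22/0.075)^(1/0.78) ≈ 3.9736.
y_gold = 3.9736^0.22 ≈ 1.3546.
c_gold = y_gold − (n+g+δ)·k_gold = 1.3546 − 0.075·3.9736 ≈ 1.0566.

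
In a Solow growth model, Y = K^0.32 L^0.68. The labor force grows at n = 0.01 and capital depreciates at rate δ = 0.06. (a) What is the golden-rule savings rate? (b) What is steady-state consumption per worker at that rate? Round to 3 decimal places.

(a) s_gold = 0.320; (b) c_gold ≈ 1.390

Capital per worker breaks even when investment replaces (n + δ)·k; here n + δ = 0.07.
For Cobb-Douglas, s_gold equals capital's share: s_gold = 0.32.
Setting f'(k) = n+δ gives 0.32·k^(0.32−1) = 0.07, hence k_gold = (0.32/0.07)^(1/0.68) ≈ 9.3468.
y_gold = 9.3468^0.32 ≈ 2.0446; c_gold = (1−0.32)·y_gold ≈ 1.3903.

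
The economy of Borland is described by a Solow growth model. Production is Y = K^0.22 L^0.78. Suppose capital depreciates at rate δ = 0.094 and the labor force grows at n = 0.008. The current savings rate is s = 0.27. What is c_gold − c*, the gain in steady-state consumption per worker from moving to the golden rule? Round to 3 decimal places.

Capital per worker breaks even when investment replaces (n + δ)·k; here n + δ = 0.102.
Current steady state (s = 0.27): k* = (0.27/0.102)^(1/0.78) ≈ 3.4834, y* = 3.4834^0.22 ≈ 1.3160, c* = (1−0.27)·1.3160 ≈ 0.9606.
Maximizing c = f(k) − (n+δ)·k gives f'(k) = n+δ, i.e. 0.22·k^(0.22−1) = 0.102, so k_gold = (0.22/0.102)^(1/0.78) ≈ 2.6790.
y_gold = 2.6790^0.22 ≈ 1.2421, c_gold = y_gold − 0.102·k_gold ≈ 0.9688.
Gain: Δc = 0.9688 − 0.9606 ≈ 0.0082.

Δc ≈ 0.008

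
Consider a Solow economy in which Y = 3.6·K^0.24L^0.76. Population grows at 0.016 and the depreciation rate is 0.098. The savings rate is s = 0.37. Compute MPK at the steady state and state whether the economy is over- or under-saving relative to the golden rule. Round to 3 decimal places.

over-saving; MPK ≈ 0.074

Capital per worker breaks even when investment replaces (n + δ)·k; here n + δ = 0.114.
Steady-state k*: s·A·k^0.24 = 0.114·k gives k* = (0.37·3.6/0.114)^(1/0.76) ≈ 25.3943.
MPK = 0.24·3.6·25.3943^(-0.76) ≈ 0.0739.
MPK < n+δ = 0.114, so the economy is dynamically inefficient (over-saving).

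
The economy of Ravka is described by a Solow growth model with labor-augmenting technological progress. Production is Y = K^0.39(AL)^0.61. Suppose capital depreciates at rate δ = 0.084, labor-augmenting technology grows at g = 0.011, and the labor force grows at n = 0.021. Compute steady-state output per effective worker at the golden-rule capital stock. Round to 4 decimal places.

y_gold ≈ 2.1711

The effective depreciation rate is n + g + δ = 0.021 + 0.011 + 0.084 = 0.116.
Maximizing c = f(k) − (n+g+δ)·k gives f'(k) = n+g+δ, i.e. 0.39·k^(0.39−1) = 0.116, so k_gold = (0.39/0.116)^(1/0.61) ≈ 7.2994.
Output: y_gold = k_gold^0.39 = 7.2994^0.39 ≈ 2.1711.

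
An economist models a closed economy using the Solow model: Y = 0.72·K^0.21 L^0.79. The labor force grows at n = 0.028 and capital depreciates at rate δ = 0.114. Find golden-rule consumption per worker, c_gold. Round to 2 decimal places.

c_gold ≈ 0.58

Capital per worker breaks even when investment replaces (n + δ)·k; here n + δ = 0.142.
Setting f'(k) = n+δ gives 0.21·0.72·k^(0.21−1) = 0.142, hence k_gold = (0.21·0.72/0.142)^(1/0.79) ≈ 1.0827.
y_gold = 0.72·1.0827^0.21 ≈ 0.7321.
c_gold = y_gold − (n+δ)·k_gold = 0.7321 − 0.142·1.0827 ≈ 0.5784.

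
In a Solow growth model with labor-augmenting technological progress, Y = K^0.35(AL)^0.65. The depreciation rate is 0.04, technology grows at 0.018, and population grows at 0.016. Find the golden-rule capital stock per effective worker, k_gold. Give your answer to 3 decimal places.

k_gold ≈ 10.920

Capital per effective worker breaks even when investment replaces (n + g + δ)·k; here n + g + δ = 0.074.
Maximizing c = f(k) − (n+g+δ)·k gives f'(k) = n+g+δ, i.e. 0.35·k^(0.35−1) = 0.074, so k_gold = (0.35/0.074)^(1/0.65) ≈ 10.9197.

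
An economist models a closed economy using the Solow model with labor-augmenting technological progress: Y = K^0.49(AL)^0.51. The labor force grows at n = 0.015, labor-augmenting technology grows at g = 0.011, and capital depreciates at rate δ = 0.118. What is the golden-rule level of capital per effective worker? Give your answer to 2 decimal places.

Capital per effective worker breaks even when investment replaces (n + g + δ)·k; here n + g + δ = 0.144.
Setting f'(k) = n+g+δ gives 0.49·k^(0.49−1) = 0.144, hence k_gold = (0.49/0.144)^(1/0.51) ≈ 11.0360.

k_gold ≈ 11.04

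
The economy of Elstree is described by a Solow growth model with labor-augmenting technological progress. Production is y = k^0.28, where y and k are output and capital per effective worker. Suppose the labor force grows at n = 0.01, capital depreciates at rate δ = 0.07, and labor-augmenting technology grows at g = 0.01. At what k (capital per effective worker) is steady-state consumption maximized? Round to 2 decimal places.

Break-even investment rate: n + g + δ = 0.01 + 0.01 + 0.07 = 0.09.
At the golden rule the marginal product of capital equals n+g+δ: 0.28·k^(0.28−1) = 0.09. Solving, k_gold = (0.28/0.09)^(1/0.72) ≈ 4.8373.

k_gold ≈ 4.84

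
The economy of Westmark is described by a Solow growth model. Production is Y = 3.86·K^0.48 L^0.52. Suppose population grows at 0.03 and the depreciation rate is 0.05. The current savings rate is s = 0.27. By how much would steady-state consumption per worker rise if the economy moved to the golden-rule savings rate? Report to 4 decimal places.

Δc ≈ 6.3738

The effective depreciation rate is n + δ = 0.03 + 0.05 = 0.08.
Current steady state (s = 0.27): k* = (0.27·3.86/0.08)^(1/0.52) ≈ 139.3040, y* = 3.86·139.3040^0.48 ≈ 41.2753, c* = (1−0.27)·41.2753 ≈ 30.1309.
At the golden rule the marginal product of capital equals n+δ: 0.48·3.86·k^(0.48−1) = 0.08. Solving, k_gold = (0.48·3.86/0.08)^(1/0.52) ≈ 421.2086.
y_gold = 3.86·421.2086^0.48 ≈ 70.2014, c_gold = y_gold − 0.08·k_gold ≈ 36.5047.
Gain: Δc = 36.5047 − 30.1309 ≈ 6.3738.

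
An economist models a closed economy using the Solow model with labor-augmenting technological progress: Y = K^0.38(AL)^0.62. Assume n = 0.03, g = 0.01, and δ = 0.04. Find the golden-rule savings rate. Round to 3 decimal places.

Break-even investment rate: n + g + δ = 0.03 + 0.01 + 0.04 = 0.08.
At the golden rule MPK = n+g+δ, and in any Cobb-Douglas steady state s = (n+g+δ)·k/y = MPK·k/y = capital's share 0.38.

s_gold = 0.380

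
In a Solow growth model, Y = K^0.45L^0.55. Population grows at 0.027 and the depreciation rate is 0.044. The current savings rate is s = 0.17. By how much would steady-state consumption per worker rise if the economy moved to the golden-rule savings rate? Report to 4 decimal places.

Δc ≈ 0.7962

The effective depreciation rate is n + δ = 0.027 + 0.044 = 0.071.
Current steady state (s = 0.17): k* = (0.17/0.071)^(1/0.55) ≈ 4.8914, y* = 4.8914^0.45 ≈ 2.0429, c* = (1−0.17)·2.0429 ≈ 1.6956.
At the golden rule the marginal product of capital equals n+δ: 0.45·k^(0.45−1) = 0.071. Solving, k_gold = (0.45/0.071)^(1/0.55) ≈ 28.7143.
y_gold = 28.7143^0.45 ≈ 4.5305, c_gold = y_gold − 0.071·k_gold ≈ 2.4918.
Gain: Δc = 2.4918 − 1.6956 ≈ 0.7962.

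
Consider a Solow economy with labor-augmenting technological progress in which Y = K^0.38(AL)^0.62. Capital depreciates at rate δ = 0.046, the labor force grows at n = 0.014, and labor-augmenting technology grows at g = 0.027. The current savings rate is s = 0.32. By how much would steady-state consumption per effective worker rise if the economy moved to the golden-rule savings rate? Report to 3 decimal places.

Δc ≈ 0.020

The effective depreciation rate is n + g + δ = 0.014 + 0.027 + 0.046 = 0.087.
Current steady state (s = 0.32): k* = (0.32/0.087)^(1/0.62) ≈ 8.1716, y* = 8.1716^0.38 ≈ 2.2217, c* = (1−0.32)·2.2217 ≈ 1.5107.
Setting f'(k) = n+g+δ gives 0.38·k^(0.38−1) = 0.087, hence k_gold = (0.38/0.087)^(1/0.62) ≈ 10.7816.
y_gold = 10.7816^0.38 ≈ 2.4684, c_gold = y_gold − 0.087·k_gold ≈ 1.5304.
Gain: Δc = 1.5304 − 1.5107 ≈ 0.0197.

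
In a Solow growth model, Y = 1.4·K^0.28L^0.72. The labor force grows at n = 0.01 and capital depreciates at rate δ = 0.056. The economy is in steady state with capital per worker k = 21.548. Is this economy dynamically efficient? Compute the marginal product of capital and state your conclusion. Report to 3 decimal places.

dynamically inefficient; MPK ≈ 0.043

The effective depreciation rate is n + δ = 0.01 + 0.056 = 0.066.
MPK = 0.28·1.4·k^(0.28−1) = 0.28·1.4·21.548^(-0.72) ≈ 0.0430.
MPK < 0.066, so the economy is dynamically inefficient (over-saving).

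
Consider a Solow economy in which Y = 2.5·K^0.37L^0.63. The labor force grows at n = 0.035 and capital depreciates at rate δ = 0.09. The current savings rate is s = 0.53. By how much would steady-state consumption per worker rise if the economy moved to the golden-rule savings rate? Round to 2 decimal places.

Break-even investment rate: n + δ = 0.035 + 0.09 = 0.125.
Current steady state (s = 0.53): k* = (0.53·2.5/0.125)^(1/0.63) ≈ 42.4101, y* = 2.5·42.4101^0.37 ≈ 10.0024, c* = (1−0.53)·10.0024 ≈ 4.7011.
At the golden rule the marginal product of capital equals n+δ: 0.37·2.5·k^(0.37−1) = 0.125. Solving, k_gold = (0.37·2.5/0.125)^(1/0.63) ≈ 23.9736.
y_gold = 2.5·23.9736^0.37 ≈ 8.0992, c_gold = y_gold − 0.125·k_gold ≈ 5.1025.
Gain: Δc = 5.1025 − 4.7011 ≈ 0.4014.

Δc ≈ 0.40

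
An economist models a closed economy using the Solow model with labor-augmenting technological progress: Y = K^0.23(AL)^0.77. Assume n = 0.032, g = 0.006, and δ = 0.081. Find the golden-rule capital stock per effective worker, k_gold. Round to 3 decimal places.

n + g + δ = 0.032 + 0.006 + 0.081 = 0.119.
Maximizing c = f(k) − (n+g+δ)·k gives f'(k) = n+g+δ, i.e. 0.23·k^(0.23−1) = 0.119, so k_gold = (0.23/0.119)^(1/0.77) ≈ 2.3532.

k_gold ≈ 2.353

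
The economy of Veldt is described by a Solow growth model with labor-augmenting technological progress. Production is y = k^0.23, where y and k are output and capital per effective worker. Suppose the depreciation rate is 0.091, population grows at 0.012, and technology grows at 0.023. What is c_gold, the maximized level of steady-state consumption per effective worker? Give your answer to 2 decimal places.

c_gold ≈ 0.92

Break-even investment rate: n + g + δ = 0.012 + 0.023 + 0.091 = 0.126.
Golden rule sets MPK = n+g+δ: 0.23·k^(0.23−1) = 0.126, so k_gold = (0.23/0.126)^(1/0.77) ≈ 2.1849.
y_gold = 2.1849^0.23 ≈ 1.1969.
c_gold = y_gold − (n+g+δ)·k_gold = 1.1969 − 0.126·2.1849 ≈ 0.9216.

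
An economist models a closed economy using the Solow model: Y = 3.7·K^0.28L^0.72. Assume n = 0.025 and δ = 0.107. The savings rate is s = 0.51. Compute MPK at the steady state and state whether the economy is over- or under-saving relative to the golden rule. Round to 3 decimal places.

The effective depreciation rate is n + δ = 0.025 + 0.107 = 0.132.
Steady-state k*: s·A·k^0.28 = 0.132·k gives k* = (0.51·3.7/0.132)^(1/0.72) ≈ 40.2200.
MPK = 0.28·3.7·40.2200^(-0.72) ≈ 0.0725.
MPK < n+δ = 0.132, so the economy is dynamically inefficient (over-saving).

over-saving; MPK ≈ 0.072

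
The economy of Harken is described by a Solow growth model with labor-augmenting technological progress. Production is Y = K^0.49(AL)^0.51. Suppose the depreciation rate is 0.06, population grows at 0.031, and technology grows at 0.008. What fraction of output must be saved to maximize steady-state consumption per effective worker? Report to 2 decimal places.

Break-even investment rate: n + g + δ = 0.031 + 0.008 + 0.06 = 0.099.
At the golden rule MPK = n+g+δ, and in any Cobb-Douglas steady state s = (n+g+δ)·k/y = MPK·k/y = capital's share 0.49.

s_gold = 0.49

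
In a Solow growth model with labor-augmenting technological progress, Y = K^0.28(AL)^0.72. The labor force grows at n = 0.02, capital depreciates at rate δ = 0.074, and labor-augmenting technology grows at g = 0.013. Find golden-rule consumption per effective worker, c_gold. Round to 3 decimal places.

c_gold ≈ 1.047

The effective depreciation rate is n + g + δ = 0.02 + 0.013 + 0.074 = 0.107.
Maximizing c = f(k) − (n+g+δ)·k gives f'(k) = n+g+δ, i.e. 0.28·k^(0.28−1) = 0.107, so k_gold = (0.28/0.107)^(1/0.72) ≈ 3.8040.
y_gold = 3.8040^0.28 ≈ 1.4537.
c_gold = y_gold − (n+g+δ)·k_gold = 1.4537 − 0.107·3.8040 ≈ 1.0466.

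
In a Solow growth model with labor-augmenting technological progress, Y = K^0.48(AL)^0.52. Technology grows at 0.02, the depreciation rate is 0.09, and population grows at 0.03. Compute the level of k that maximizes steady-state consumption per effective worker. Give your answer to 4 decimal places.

k_gold ≈ 10.6921

n + g + δ = 0.03 + 0.02 + 0.09 = 0.14.
At the golden rule the marginal product of capital equals n+g+δ: 0.48·k^(0.48−1) = 0.14. Solving, k_gold = (0.48/0.14)^(1/0.52) ≈ 10.6921.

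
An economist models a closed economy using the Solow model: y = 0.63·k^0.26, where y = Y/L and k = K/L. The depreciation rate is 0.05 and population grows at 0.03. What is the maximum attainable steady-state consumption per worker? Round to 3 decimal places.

n + δ = 0.03 + 0.05 = 0.08.
Setting f'(k) = n+δ gives 0.26·0.63·k^(0.26−1) = 0.08, hence k_gold = (0.26·0.63/0.08)^(1/0.74) ≈ 2.6337.
y_gold = 0.63·2.6337^0.26 ≈ 0.8104.
c_gold = y_gold − (n+δ)·k_gold = 0.8104 − 0.08·2.6337 ≈ 0.5997.

c_gold ≈ 0.600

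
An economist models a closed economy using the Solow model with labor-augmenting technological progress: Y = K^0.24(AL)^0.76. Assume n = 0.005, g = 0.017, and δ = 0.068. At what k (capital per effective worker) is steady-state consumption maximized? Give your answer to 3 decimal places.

k_gold ≈ 3.635

Break-even investment rate: n + g + δ = 0.005 + 0.017 + 0.068 = 0.09.
Setting f'(k) = n+g+δ gives 0.24·k^(0.24−1) = 0.09, hence k_gold = (0.24/0.09)^(1/0.76) ≈ 3.6348.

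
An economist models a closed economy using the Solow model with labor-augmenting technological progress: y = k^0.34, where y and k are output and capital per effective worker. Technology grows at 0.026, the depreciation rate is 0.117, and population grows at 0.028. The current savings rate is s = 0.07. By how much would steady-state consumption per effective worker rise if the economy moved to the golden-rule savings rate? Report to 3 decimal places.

Δc ≈ 0.353

Break-even investment rate: n + g + δ = 0.028 + 0.026 + 0.117 = 0.171.
Current steady state (s = 0.07): k* = (0.07/0.171)^(1/0.66) ≈ 0.2584, y* = 0.2584^0.34 ≈ 0.6312, c* = (1−0.07)·0.6312 ≈ 0.5870.
Golden rule sets MPK = n+g+δ: 0.34·k^(0.34−1) = 0.171, so k_gold = (0.34/0.171)^(1/0.66) ≈ 2.8330.
y_gold = 2.8330^0.34 ≈ 1.4248, c_gold = y_gold − 0.171·k_gold ≈ 0.9404.
Gain: Δc = 0.9404 − 0.5870 ≈ 0.3534.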